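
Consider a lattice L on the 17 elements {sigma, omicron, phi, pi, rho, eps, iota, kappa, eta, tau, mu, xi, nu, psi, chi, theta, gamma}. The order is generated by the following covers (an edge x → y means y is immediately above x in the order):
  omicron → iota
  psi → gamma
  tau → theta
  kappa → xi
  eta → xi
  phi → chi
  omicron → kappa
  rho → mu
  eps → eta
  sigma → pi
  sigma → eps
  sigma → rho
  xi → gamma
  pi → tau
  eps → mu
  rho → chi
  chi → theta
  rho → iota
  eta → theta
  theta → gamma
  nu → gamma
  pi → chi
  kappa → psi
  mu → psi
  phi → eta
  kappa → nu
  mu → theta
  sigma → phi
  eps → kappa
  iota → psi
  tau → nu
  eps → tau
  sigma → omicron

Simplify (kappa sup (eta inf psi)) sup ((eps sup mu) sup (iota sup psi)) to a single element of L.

psi

eta ∧ psi = eps
kappa ∨ eps = kappa
eps ∨ mu = mu
iota ∨ psi = psi
mu ∨ psi = psi
kappa ∨ psi = psi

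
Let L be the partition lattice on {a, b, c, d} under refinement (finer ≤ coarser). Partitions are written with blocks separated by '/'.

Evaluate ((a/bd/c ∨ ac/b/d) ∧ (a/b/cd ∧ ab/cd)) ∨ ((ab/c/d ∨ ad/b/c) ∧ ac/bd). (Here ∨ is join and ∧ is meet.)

a/bd/c

a/bd/c ∨ ac/b/d = ac/bd
a/b/cd ∧ ab/cd = a/b/cd
ac/bd ∧ a/b/cd = a/b/c/d
ab/c/d ∨ ad/b/c = abd/c
abd/c ∧ ac/bd = a/bd/c
a/b/c/d ∨ a/bd/c = a/bd/c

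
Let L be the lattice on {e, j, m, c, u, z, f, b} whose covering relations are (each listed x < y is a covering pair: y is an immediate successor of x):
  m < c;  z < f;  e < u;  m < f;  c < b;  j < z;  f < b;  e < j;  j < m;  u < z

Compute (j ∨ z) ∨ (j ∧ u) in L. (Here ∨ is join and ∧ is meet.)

z

j ∨ z = z
j ∧ u = e
z ∨ e = z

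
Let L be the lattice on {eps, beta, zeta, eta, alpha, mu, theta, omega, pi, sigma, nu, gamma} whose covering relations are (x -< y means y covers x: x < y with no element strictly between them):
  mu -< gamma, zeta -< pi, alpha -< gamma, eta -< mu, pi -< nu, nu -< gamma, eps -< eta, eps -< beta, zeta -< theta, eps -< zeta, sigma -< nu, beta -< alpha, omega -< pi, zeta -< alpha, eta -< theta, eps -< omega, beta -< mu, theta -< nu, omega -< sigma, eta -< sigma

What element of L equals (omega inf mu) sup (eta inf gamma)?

omega ∧ mu = eps
eta ∧ gamma = eta
eps ∨ eta = eta

eta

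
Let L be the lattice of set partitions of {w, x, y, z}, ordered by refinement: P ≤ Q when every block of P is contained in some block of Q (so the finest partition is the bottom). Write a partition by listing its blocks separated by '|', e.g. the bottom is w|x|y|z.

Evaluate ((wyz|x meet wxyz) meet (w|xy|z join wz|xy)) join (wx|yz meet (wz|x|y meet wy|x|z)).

wz|x|y

wyz|x ∧ wxyz = wyz|x
w|xy|z ∨ wz|xy = wz|xy
wyz|x ∧ wz|xy = wz|x|y
wz|x|y ∧ wy|x|z = w|x|y|z
wx|yz ∧ w|x|y|z = w|x|y|z
wz|x|y ∨ w|x|y|z = wz|x|y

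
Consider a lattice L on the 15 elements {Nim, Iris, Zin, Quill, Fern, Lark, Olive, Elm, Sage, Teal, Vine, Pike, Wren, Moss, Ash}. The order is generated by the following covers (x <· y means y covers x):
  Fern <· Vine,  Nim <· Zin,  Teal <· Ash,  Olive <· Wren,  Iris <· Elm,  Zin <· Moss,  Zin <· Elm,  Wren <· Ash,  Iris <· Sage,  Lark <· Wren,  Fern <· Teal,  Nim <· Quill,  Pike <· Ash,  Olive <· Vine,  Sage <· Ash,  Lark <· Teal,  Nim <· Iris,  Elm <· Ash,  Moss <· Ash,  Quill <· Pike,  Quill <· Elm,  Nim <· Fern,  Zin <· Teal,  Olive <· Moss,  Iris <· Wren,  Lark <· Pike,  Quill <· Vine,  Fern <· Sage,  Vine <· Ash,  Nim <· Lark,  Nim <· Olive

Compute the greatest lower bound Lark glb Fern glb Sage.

Common lower bounds of {Lark, Fern, Sage}: Nim.
The greatest among these is Nim.

Nim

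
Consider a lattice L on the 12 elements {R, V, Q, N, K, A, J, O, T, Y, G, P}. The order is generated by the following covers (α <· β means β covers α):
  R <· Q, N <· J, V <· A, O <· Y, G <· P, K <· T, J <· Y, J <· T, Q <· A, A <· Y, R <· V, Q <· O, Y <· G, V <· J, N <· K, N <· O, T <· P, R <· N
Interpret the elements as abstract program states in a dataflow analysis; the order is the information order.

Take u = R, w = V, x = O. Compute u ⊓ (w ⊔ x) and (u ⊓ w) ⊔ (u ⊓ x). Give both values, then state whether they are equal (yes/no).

R; R; yes

w ⊔ x = Y, so u ⊓ (w ⊔ x) = R ⊓ Y = R.
u ⊓ w = R and u ⊓ x = R, so (u ⊓ w) ⊔ (u ⊓ x) = R ⊔ R = R.
Equal: yes.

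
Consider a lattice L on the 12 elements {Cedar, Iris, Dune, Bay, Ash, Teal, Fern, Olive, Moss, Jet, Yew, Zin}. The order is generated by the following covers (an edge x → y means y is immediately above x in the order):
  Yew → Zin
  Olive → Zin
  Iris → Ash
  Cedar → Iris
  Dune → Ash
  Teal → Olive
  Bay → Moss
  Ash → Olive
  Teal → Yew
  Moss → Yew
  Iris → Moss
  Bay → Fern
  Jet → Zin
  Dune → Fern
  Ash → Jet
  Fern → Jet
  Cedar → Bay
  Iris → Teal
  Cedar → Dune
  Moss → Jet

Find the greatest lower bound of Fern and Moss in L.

Common lower bounds of {Fern, Moss}: Bay, Cedar.
The greatest among these is Bay.

Bay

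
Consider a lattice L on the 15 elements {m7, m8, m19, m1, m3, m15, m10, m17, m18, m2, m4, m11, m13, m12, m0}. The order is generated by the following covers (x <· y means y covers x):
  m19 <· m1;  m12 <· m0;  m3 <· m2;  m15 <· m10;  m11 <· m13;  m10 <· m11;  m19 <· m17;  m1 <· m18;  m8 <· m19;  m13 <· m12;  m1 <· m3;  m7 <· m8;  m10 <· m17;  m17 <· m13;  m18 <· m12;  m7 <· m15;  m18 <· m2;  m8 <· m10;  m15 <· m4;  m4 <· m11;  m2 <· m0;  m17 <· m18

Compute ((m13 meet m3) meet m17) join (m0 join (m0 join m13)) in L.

m13 ∧ m3 = m19
m19 ∧ m17 = m19
m0 ∨ m13 = m0
m0 ∨ m0 = m0
m19 ∨ m0 = m0

m0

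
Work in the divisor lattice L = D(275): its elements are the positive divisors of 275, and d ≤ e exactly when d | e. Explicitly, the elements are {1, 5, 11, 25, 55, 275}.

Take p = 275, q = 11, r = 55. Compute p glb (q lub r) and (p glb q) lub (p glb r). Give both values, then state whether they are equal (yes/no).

q lub r = 55, so p glb (q lub r) = 275 glb 55 = 55.
p glb q = 11 and p glb r = 55, so (p glb q) lub (p glb r) = 11 lub 55 = 55.
Equal: yes.

55; 55; yes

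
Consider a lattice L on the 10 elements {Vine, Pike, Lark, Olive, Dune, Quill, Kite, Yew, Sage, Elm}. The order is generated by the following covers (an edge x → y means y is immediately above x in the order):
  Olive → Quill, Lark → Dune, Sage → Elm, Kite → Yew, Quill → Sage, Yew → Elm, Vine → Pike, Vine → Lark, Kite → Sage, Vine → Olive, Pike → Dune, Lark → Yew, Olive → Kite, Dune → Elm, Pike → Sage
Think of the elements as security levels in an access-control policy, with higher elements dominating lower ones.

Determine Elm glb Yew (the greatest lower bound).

Yew

Common lower bounds of {Elm, Yew}: Kite, Lark, Olive, Vine, Yew.
The greatest among these is Yew.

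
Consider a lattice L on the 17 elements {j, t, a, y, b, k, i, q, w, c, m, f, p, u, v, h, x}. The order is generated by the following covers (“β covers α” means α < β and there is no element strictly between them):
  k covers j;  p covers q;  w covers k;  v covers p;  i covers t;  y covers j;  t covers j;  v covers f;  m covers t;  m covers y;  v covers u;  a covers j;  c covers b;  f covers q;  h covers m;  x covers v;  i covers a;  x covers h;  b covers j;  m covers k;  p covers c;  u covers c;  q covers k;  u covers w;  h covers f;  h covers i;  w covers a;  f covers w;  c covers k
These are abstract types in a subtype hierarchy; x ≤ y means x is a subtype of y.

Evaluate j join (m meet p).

m ∧ p = k
j ∨ k = k

k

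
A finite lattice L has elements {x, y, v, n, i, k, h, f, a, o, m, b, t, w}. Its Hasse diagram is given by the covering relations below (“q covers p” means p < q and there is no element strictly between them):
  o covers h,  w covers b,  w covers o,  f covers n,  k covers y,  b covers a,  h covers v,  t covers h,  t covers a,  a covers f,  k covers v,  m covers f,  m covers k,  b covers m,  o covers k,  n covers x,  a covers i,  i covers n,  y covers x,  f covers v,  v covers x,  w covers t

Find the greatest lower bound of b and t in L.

a

Common lower bounds of {b, t}: a, f, i, n, v, x.
The greatest among these is a.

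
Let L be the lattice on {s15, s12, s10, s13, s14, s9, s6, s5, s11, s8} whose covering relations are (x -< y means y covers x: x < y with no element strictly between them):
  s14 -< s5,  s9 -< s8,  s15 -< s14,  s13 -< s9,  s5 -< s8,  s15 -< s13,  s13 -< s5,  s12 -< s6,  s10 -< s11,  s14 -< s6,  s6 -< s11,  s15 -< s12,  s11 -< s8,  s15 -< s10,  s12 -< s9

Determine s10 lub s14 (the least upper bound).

s11

Common upper bounds of {s10, s14}: s11, s8.
The least among these is s11.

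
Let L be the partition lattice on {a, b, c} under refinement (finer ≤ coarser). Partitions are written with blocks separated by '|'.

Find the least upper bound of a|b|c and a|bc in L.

Common upper bounds of {a|b|c, a|bc}: abc, a|bc.
The least among these is a|bc.

a|bc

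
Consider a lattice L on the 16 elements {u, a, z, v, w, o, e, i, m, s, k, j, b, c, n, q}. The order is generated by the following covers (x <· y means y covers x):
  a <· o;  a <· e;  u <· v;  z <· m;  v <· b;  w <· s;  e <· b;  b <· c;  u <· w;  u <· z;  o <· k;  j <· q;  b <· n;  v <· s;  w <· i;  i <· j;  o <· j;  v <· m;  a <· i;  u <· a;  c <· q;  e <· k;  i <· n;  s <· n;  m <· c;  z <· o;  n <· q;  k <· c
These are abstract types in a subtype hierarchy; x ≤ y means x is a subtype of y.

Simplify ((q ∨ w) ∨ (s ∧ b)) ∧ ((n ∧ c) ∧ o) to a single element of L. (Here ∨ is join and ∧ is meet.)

a

q ∨ w = q
s ∧ b = v
q ∨ v = q
n ∧ c = b
b ∧ o = a
q ∧ a = a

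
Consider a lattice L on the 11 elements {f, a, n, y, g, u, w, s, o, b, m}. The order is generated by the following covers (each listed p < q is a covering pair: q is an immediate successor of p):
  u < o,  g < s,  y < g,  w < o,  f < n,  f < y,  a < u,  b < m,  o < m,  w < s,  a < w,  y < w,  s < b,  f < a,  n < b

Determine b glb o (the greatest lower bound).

w

Common lower bounds of {b, o}: a, f, w, y.
The greatest among these is w.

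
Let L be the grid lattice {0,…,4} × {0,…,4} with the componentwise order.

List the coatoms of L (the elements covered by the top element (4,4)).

(3,4), (4,3)

The coatoms are exactly the elements covered by (4,4): (3,4), (4,3).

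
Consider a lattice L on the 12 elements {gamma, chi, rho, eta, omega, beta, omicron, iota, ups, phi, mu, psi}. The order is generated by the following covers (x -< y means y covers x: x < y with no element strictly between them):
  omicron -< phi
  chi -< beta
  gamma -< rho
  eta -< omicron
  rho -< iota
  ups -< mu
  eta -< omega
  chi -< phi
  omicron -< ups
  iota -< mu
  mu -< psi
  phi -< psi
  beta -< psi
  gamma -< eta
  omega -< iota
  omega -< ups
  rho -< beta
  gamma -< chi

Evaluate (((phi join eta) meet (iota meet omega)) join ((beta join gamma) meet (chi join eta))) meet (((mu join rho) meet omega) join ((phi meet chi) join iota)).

phi

phi ∨ eta = phi
iota ∧ omega = omega
phi ∧ omega = eta
beta ∨ gamma = beta
chi ∨ eta = phi
beta ∧ phi = chi
eta ∨ chi = phi
mu ∨ rho = mu
mu ∧ omega = omega
phi ∧ chi = chi
chi ∨ iota = psi
omega ∨ psi = psi
phi ∧ psi = phi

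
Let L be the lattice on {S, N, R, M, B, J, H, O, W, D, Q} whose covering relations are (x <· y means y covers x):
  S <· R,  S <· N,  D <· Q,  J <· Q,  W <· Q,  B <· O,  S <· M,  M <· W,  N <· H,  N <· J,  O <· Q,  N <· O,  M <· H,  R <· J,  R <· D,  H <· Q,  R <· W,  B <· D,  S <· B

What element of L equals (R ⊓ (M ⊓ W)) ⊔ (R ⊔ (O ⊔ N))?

Q

M ∧ W = M
R ∧ M = S
O ∨ N = O
R ∨ O = Q
S ∨ Q = Q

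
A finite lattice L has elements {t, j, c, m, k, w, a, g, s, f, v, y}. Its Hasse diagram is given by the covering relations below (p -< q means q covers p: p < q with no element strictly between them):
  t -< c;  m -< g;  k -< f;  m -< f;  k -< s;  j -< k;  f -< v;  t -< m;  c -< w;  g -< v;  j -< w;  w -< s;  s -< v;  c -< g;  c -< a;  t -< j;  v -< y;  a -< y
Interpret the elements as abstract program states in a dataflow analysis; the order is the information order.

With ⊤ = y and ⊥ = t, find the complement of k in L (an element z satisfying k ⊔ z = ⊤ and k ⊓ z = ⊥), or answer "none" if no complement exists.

Need z with k ∨ z = y and k ∧ z = t.
Checking each element gives: a.

a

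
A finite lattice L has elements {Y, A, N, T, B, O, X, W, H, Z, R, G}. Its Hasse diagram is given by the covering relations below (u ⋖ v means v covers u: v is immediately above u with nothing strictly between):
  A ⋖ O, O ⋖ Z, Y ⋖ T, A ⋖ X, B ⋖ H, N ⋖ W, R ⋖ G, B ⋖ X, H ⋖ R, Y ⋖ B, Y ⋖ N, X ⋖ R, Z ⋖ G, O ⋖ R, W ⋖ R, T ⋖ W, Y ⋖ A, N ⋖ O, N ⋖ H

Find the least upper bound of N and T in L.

W

Common upper bounds of {N, T}: G, R, W.
The least among these is W.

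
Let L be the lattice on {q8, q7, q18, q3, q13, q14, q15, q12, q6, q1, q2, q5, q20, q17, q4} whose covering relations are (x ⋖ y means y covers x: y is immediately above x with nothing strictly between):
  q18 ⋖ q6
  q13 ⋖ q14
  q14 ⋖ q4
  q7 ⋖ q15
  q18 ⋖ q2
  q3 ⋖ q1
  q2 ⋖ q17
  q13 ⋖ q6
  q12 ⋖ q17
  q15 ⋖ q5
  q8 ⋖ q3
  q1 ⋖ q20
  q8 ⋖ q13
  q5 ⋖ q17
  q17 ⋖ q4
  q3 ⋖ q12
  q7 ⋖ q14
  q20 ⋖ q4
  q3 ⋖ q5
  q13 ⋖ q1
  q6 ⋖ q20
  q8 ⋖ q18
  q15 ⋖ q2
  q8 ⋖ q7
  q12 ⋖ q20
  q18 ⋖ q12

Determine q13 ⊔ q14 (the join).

q14

Common upper bounds of {q13, q14}: q14, q4.
The least among these is q14.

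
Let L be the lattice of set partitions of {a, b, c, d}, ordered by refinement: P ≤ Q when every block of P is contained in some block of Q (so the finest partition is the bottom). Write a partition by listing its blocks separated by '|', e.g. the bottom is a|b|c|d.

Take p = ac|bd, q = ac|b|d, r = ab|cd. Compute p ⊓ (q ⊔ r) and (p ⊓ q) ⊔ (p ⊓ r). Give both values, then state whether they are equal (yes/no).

q ⊔ r = abcd, so p ⊓ (q ⊔ r) = ac|bd ⊓ abcd = ac|bd.
p ⊓ q = ac|b|d and p ⊓ r = a|b|c|d, so (p ⊓ q) ⊔ (p ⊓ r) = ac|b|d ⊔ a|b|c|d = ac|b|d.
Equal: no.

ac|bd; ac|b|d; no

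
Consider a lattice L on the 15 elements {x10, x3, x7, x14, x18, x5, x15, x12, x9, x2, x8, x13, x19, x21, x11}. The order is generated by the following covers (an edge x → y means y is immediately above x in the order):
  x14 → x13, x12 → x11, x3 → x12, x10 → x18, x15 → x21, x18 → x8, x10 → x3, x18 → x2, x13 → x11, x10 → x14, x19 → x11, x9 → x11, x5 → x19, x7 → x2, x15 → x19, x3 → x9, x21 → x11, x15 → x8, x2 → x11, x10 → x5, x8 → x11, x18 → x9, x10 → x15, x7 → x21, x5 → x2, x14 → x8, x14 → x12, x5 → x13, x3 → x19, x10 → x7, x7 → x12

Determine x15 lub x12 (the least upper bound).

Common upper bounds of {x15, x12}: x11.
The least among these is x11.

x11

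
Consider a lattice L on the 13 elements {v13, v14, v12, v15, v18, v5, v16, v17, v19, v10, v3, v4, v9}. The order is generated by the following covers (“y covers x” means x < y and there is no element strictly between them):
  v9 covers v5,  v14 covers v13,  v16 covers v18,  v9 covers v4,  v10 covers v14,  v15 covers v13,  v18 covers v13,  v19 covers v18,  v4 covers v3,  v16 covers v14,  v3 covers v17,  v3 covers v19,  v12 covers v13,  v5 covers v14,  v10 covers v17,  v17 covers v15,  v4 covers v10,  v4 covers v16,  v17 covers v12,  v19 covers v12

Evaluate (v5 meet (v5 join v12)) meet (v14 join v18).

v14

v5 ∨ v12 = v9
v5 ∧ v9 = v5
v14 ∨ v18 = v16
v5 ∧ v16 = v14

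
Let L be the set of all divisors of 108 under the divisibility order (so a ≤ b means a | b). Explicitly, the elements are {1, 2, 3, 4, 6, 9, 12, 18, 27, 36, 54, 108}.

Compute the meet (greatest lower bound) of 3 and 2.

1

In the divisibility order, the meet is the greatest common divisor: gcd(3, 2) = 1.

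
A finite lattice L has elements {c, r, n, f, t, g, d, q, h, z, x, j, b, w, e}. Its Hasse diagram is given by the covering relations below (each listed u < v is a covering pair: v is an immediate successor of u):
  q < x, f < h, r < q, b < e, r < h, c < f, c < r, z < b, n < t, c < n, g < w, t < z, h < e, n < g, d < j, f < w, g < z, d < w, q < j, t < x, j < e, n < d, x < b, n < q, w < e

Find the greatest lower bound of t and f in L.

c

Common lower bounds of {t, f}: c.
The greatest among these is c.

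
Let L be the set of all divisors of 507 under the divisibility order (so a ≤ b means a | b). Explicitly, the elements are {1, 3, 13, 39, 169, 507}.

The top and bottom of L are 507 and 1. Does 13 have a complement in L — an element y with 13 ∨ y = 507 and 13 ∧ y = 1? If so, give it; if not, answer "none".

For every candidate y, either 13 ∨ y ≠ 507 or 13 ∧ y ≠ 1; no complement exists.

none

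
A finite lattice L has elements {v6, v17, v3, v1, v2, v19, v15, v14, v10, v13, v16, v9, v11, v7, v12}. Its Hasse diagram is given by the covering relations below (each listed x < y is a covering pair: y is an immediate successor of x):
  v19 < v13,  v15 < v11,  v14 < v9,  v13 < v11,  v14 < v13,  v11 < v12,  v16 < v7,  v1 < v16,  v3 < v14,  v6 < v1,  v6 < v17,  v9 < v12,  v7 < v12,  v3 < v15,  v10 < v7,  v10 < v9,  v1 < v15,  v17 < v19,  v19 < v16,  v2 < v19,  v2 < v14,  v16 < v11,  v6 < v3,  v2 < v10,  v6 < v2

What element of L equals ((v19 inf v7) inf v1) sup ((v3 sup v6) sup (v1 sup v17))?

v19 ∧ v7 = v19
v19 ∧ v1 = v6
v3 ∨ v6 = v3
v1 ∨ v17 = v16
v3 ∨ v16 = v11
v6 ∨ v11 = v11

v11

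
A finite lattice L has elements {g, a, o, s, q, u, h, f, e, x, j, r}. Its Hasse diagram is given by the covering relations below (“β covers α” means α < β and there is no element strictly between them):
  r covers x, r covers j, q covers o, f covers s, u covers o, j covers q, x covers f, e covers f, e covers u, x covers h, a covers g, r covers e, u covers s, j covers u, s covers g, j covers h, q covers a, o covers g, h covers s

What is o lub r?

r

Common upper bounds of {o, r}: r.
The least among these is r.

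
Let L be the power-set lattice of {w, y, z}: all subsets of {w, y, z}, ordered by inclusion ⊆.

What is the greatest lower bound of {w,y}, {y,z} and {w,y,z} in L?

{y}

Common lower bounds of {{w,y}, {y,z}, {w,y,z}}: {y}, ∅.
The greatest among these is {y}.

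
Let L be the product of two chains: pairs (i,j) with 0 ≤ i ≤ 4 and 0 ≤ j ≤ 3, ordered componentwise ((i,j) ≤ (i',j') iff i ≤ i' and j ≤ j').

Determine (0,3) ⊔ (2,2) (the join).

(2,3)

Common upper bounds of {(0,3), (2,2)}: (2,3), (3,3), (4,3).
The least among these is (2,3).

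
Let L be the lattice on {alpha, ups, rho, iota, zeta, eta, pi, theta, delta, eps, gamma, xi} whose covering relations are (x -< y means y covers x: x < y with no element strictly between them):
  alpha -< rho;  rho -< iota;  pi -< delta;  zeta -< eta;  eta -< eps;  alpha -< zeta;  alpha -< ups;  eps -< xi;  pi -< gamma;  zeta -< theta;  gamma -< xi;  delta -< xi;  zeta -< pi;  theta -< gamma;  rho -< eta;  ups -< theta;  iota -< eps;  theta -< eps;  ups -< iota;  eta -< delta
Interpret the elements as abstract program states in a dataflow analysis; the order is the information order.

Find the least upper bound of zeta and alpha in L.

zeta

Common upper bounds of {zeta, alpha}: delta, eps, eta, gamma, pi, theta, xi, zeta.
The least among these is zeta.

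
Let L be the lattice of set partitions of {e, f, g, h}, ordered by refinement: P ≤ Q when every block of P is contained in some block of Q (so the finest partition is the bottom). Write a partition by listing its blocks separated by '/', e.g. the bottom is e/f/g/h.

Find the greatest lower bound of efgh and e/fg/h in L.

e/fg/h

The meet (common refinement) of efgh and e/fg/h intersects blocks pairwise, giving e/fg/h.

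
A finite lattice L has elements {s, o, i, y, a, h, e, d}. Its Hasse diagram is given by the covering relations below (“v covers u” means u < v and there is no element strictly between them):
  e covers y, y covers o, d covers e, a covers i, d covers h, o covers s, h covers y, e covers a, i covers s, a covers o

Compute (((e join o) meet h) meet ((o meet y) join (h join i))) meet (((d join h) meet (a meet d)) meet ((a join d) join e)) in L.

e ∨ o = e
e ∧ h = y
o ∧ y = o
h ∨ i = d
o ∨ d = d
y ∧ d = y
d ∨ h = d
a ∧ d = a
d ∧ a = a
a ∨ d = d
d ∨ e = d
a ∧ d = a
y ∧ a = o

o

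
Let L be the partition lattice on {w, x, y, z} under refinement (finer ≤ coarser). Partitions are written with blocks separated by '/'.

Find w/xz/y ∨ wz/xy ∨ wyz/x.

Common upper bounds of {w/xz/y, wz/xy, wyz/x}: wxyz.
The least among these is wxyz.

wxyz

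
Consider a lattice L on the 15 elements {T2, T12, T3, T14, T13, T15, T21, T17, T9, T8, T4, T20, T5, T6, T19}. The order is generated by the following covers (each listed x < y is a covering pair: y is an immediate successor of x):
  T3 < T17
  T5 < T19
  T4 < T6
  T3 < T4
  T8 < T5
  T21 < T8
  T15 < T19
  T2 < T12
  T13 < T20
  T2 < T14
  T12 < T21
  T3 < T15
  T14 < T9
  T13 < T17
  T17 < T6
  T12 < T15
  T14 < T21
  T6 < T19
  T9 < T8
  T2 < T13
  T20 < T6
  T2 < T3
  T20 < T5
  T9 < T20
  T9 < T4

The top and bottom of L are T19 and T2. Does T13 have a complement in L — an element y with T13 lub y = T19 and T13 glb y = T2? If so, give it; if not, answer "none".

T15

Need y with T13 ∨ y = T19 and T13 ∧ y = T2.
Checking each element gives: T15.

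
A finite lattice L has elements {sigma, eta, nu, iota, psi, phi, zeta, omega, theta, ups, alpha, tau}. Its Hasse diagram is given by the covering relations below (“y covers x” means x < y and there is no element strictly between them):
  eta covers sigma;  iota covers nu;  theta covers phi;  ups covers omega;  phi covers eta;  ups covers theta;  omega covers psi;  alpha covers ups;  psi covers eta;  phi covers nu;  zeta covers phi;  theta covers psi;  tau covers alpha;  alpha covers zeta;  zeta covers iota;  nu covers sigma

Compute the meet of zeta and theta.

phi

Common lower bounds of {zeta, theta}: eta, nu, phi, sigma.
The greatest among these is phi.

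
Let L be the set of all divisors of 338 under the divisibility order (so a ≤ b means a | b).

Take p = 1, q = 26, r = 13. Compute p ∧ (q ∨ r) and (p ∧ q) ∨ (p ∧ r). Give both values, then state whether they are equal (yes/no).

1; 1; yes

q ∨ r = 26, so p ∧ (q ∨ r) = 1 ∧ 26 = 1.
p ∧ q = 1 and p ∧ r = 1, so (p ∧ q) ∨ (p ∧ r) = 1 ∨ 1 = 1.
Equal: yes.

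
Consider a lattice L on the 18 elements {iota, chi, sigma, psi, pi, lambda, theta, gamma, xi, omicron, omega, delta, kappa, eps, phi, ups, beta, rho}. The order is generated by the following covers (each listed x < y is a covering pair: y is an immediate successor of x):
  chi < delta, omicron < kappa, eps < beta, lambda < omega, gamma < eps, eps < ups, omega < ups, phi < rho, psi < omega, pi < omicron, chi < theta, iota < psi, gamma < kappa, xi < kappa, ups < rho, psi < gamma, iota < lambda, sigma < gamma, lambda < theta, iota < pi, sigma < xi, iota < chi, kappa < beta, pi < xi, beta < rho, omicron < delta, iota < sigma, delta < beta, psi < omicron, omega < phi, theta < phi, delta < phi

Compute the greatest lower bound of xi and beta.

xi

Common lower bounds of {xi, beta}: iota, pi, sigma, xi.
The greatest among these is xi.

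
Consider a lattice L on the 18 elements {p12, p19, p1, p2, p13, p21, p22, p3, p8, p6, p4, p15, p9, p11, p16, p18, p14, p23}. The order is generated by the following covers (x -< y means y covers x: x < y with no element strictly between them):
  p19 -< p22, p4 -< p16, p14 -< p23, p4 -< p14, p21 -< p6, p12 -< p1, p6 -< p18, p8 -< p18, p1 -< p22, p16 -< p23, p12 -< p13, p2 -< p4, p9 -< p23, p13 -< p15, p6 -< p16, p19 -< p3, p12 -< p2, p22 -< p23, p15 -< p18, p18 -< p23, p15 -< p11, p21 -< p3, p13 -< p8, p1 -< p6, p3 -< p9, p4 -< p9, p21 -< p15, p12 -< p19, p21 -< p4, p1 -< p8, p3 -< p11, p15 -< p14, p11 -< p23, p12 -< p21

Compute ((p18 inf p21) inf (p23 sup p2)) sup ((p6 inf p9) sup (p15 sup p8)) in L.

p18

p18 ∧ p21 = p21
p23 ∨ p2 = p23
p21 ∧ p23 = p21
p6 ∧ p9 = p21
p15 ∨ p8 = p18
p21 ∨ p18 = p18
p21 ∨ p18 = p18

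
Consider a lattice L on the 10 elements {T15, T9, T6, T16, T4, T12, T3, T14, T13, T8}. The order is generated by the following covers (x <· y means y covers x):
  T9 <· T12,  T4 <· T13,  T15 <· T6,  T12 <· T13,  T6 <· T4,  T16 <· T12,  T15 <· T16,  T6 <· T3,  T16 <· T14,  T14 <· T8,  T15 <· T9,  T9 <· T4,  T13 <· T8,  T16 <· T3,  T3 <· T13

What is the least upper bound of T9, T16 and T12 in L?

Common upper bounds of {T9, T16, T12}: T12, T13, T8.
The least among these is T12.

T12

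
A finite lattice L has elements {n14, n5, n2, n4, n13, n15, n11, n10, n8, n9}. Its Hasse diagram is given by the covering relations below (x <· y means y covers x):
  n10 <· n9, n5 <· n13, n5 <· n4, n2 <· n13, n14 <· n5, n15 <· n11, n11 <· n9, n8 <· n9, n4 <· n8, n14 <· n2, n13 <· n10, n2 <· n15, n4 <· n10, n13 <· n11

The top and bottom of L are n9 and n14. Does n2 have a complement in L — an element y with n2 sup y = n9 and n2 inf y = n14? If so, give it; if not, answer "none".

n8

Need y with n2 ∨ y = n9 and n2 ∧ y = n14.
Checking each element gives: n8.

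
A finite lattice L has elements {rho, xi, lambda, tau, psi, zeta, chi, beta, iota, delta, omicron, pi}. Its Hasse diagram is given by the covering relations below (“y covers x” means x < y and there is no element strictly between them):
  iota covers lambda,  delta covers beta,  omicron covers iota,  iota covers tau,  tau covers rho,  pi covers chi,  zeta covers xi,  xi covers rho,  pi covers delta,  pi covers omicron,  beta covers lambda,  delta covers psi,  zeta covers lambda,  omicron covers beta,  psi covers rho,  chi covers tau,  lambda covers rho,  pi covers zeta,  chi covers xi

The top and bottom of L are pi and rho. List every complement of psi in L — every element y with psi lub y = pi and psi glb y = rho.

chi, iota, omicron, tau, xi, zeta

Need y with psi ∨ y = pi and psi ∧ y = rho.
Checking each element gives: chi, iota, omicron, tau, xi, zeta.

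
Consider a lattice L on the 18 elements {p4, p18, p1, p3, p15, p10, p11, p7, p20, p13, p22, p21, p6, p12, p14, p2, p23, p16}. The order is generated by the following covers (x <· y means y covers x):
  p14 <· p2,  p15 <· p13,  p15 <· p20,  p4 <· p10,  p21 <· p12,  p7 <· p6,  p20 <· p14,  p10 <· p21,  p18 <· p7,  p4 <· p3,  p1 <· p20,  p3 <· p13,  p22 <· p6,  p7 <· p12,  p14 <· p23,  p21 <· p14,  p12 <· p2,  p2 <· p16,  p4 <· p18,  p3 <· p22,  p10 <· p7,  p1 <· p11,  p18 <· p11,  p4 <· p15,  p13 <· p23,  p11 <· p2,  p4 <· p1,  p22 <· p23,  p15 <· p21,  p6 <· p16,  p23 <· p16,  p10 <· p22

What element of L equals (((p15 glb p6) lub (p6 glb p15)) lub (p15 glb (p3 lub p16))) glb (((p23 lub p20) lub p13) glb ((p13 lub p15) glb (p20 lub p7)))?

p15 ∧ p6 = p4
p6 ∧ p15 = p4
p4 ∨ p4 = p4
p3 ∨ p16 = p16
p15 ∧ p16 = p15
p4 ∨ p15 = p15
p23 ∨ p20 = p23
p23 ∨ p13 = p23
p13 ∨ p15 = p13
p20 ∨ p7 = p2
p13 ∧ p2 = p15
p23 ∧ p15 = p15
p15 ∧ p15 = p15

p15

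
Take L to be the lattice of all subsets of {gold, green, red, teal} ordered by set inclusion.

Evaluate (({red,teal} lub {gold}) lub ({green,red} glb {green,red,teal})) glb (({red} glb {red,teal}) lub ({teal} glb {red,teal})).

{red,teal} ∨ {gold} = {gold,red,teal}
{green,red} ∧ {green,red,teal} = {green,red}
{gold,red,teal} ∨ {green,red} = {gold,green,red,teal}
{red} ∧ {red,teal} = {red}
{teal} ∧ {red,teal} = {teal}
{red} ∨ {teal} = {red,teal}
{gold,green,red,teal} ∧ {red,teal} = {red,teal}

{red,teal}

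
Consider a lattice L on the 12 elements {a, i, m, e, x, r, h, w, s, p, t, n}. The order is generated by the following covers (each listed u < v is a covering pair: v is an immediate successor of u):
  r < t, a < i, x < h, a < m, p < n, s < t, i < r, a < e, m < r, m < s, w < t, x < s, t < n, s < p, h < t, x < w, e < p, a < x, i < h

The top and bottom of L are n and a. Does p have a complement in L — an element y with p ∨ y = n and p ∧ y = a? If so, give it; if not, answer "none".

Need y with p ∨ y = n and p ∧ y = a.
Checking each element gives: i.

i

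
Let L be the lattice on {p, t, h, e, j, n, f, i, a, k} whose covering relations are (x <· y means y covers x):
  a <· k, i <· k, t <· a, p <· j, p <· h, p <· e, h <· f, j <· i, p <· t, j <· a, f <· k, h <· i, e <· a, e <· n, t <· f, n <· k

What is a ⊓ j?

j

Common lower bounds of {a, j}: j, p.
The greatest among these is j.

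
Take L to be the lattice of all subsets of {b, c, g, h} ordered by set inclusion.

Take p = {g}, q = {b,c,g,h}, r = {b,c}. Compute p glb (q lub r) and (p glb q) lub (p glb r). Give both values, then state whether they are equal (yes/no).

q lub r = {b,c,g,h}, so p glb (q lub r) = {g} glb {b,c,g,h} = {g}.
p glb q = {g} and p glb r = {}, so (p glb q) lub (p glb r) = {g} lub {} = {g}.
Equal: yes.

{g}; {g}; yes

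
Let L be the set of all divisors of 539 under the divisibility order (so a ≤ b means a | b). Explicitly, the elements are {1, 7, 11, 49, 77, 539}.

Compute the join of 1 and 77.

In the divisibility order, the join is the least common multiple: lcm(1, 77) = 77.

77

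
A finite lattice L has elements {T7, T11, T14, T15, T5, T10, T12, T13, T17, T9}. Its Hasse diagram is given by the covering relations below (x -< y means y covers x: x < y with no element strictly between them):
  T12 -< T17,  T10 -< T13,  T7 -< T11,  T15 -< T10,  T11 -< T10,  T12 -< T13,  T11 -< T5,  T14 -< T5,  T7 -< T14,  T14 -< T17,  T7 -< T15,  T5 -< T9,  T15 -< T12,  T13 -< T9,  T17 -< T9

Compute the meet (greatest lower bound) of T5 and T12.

T7

Common lower bounds of {T5, T12}: T7.
The greatest among these is T7.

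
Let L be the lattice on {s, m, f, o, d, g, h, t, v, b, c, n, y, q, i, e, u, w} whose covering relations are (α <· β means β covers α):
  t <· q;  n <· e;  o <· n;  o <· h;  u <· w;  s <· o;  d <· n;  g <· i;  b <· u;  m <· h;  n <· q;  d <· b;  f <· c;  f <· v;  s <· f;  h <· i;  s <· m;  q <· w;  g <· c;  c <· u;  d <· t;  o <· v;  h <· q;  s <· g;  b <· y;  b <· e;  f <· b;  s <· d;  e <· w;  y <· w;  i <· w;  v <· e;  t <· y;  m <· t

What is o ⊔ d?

n

Common upper bounds of {o, d}: e, n, q, w.
The least among these is n.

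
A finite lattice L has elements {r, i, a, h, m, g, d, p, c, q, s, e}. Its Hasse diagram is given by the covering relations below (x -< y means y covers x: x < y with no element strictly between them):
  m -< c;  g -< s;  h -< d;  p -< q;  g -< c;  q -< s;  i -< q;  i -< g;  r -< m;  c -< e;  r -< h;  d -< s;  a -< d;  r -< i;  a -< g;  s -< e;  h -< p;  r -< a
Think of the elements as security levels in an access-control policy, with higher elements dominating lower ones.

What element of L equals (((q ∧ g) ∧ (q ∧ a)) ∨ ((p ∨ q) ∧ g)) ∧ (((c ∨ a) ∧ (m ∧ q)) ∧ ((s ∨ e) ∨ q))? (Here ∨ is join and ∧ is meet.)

r

q ∧ g = i
q ∧ a = r
i ∧ r = r
p ∨ q = q
q ∧ g = i
r ∨ i = i
c ∨ a = c
m ∧ q = r
c ∧ r = r
s ∨ e = e
e ∨ q = e
r ∧ e = r
i ∧ r = r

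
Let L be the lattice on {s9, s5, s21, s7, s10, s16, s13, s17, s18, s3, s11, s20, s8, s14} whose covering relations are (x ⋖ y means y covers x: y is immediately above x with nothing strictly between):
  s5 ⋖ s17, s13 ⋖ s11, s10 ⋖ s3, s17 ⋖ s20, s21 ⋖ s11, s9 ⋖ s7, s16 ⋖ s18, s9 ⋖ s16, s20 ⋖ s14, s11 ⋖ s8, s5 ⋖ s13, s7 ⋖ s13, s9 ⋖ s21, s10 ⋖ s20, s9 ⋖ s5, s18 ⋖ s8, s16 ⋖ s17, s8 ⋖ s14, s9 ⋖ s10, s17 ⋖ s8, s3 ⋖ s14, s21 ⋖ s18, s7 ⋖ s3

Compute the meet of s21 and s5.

Common lower bounds of {s21, s5}: s9.
The greatest among these is s9.

s9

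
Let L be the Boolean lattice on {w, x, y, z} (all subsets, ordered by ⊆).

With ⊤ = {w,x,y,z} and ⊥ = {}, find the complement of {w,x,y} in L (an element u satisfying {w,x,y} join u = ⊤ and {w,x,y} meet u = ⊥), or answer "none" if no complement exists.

{z}

Need u with {w,x,y} ∨ u = {w,x,y,z} and {w,x,y} ∧ u = {}.
Checking each element gives: {z}.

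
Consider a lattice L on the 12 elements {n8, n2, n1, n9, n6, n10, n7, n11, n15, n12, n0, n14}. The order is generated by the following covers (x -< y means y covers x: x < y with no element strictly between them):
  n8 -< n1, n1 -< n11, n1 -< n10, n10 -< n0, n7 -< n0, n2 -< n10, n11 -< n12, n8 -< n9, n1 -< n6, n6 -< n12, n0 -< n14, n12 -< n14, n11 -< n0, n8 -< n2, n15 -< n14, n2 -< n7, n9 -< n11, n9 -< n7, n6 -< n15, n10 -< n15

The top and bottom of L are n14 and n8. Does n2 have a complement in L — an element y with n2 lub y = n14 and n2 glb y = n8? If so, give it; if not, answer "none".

n12

Need y with n2 ∨ y = n14 and n2 ∧ y = n8.
Checking each element gives: n12.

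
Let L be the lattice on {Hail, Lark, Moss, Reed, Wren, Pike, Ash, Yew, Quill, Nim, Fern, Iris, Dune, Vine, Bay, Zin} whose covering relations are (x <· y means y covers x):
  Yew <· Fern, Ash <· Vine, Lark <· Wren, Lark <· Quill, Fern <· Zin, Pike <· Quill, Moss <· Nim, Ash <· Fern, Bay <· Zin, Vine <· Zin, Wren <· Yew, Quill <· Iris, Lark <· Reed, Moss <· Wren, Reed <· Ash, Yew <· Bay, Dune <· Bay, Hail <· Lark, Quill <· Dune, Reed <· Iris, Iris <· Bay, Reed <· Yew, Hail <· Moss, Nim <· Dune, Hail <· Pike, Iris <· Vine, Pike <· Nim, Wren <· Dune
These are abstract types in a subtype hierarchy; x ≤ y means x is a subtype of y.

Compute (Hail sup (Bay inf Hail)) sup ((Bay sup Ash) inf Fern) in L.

Fern

Bay ∧ Hail = Hail
Hail ∨ Hail = Hail
Bay ∨ Ash = Zin
Zin ∧ Fern = Fern
Hail ∨ Fern = Fern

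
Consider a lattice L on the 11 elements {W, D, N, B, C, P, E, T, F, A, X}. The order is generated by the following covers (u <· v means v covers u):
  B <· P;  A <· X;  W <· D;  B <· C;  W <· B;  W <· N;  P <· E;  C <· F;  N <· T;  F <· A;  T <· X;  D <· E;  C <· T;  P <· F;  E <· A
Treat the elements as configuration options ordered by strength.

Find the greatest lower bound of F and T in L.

Common lower bounds of {F, T}: B, C, W.
The greatest among these is C.

C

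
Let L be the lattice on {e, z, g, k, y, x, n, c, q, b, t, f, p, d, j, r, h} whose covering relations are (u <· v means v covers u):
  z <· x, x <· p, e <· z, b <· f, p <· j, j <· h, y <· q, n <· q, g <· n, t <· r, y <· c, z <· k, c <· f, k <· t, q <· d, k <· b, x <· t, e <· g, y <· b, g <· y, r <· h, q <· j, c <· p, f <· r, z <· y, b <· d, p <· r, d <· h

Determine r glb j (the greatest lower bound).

p

Common lower bounds of {r, j}: c, e, g, p, x, y, z.
The greatest among these is p.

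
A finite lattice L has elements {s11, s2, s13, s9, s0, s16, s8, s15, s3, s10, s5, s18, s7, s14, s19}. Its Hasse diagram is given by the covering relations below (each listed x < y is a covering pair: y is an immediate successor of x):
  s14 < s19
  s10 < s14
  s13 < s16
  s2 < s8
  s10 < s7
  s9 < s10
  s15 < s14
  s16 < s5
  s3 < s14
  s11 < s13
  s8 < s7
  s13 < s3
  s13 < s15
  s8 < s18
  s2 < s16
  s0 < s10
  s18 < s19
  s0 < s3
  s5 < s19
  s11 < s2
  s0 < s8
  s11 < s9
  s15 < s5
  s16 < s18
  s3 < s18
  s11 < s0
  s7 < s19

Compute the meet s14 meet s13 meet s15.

s13

Common lower bounds of {s14, s13, s15}: s11, s13.
The greatest among these is s13.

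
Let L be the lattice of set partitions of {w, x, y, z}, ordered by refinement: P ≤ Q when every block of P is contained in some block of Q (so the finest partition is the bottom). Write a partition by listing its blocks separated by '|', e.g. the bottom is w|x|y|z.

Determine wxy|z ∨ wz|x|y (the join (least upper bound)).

wxyz

The join of wxy|z and wz|x|y merges any blocks that overlap across the partitions, giving wxyz.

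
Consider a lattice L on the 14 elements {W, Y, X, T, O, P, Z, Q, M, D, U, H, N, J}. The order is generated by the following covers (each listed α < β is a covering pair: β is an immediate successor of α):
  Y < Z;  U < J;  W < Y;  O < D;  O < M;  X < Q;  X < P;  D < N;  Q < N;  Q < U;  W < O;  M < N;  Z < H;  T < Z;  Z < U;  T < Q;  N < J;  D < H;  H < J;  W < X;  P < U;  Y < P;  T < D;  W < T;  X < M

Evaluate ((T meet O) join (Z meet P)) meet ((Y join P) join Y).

T ∧ O = W
Z ∧ P = Y
W ∨ Y = Y
Y ∨ P = P
P ∨ Y = P
Y ∧ P = Y

Y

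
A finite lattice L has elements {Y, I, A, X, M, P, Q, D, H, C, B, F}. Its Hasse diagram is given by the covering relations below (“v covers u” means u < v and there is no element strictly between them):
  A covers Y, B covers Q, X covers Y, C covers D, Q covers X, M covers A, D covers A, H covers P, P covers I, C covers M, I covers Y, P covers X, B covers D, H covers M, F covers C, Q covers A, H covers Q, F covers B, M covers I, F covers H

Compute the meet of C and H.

Common lower bounds of {C, H}: A, I, M, Y.
The greatest among these is M.

M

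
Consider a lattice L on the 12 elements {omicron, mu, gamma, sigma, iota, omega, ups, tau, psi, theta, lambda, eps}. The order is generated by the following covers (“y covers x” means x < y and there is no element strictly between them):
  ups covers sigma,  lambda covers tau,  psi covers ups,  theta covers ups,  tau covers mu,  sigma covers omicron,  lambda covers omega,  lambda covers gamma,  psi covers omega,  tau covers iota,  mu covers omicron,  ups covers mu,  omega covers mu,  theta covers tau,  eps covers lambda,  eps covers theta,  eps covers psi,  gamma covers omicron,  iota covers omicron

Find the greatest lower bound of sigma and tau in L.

Common lower bounds of {sigma, tau}: omicron.
The greatest among these is omicron.

omicron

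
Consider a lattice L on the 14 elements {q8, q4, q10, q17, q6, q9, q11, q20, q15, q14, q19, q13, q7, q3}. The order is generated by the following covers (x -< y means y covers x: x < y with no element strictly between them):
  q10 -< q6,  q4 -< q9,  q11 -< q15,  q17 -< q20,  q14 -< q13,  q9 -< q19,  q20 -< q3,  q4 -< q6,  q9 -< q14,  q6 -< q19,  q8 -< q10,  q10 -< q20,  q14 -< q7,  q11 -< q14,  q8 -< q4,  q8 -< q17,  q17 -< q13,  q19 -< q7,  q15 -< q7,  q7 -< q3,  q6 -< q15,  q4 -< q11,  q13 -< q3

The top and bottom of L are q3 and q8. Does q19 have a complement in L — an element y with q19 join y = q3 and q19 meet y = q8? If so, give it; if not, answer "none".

q17

Need y with q19 ∨ y = q3 and q19 ∧ y = q8.
Checking each element gives: q17.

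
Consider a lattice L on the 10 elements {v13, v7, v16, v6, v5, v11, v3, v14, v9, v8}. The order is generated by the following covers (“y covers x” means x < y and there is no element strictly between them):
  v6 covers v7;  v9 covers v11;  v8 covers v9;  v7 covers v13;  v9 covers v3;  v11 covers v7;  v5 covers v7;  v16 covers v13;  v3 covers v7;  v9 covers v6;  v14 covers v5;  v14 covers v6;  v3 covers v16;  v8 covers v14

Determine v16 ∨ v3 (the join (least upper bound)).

v3

Common upper bounds of {v16, v3}: v3, v8, v9.
The least among these is v3.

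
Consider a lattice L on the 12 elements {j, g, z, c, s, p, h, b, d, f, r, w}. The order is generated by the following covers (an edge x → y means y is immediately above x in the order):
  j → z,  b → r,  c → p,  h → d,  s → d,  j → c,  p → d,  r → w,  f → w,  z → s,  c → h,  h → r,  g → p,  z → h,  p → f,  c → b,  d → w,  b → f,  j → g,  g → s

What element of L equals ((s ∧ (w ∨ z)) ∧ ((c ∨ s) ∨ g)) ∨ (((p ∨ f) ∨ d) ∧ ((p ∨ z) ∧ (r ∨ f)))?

w ∨ z = w
s ∧ w = s
c ∨ s = d
d ∨ g = d
s ∧ d = s
p ∨ f = f
f ∨ d = w
p ∨ z = d
r ∨ f = w
d ∧ w = d
w ∧ d = d
s ∨ d = d

d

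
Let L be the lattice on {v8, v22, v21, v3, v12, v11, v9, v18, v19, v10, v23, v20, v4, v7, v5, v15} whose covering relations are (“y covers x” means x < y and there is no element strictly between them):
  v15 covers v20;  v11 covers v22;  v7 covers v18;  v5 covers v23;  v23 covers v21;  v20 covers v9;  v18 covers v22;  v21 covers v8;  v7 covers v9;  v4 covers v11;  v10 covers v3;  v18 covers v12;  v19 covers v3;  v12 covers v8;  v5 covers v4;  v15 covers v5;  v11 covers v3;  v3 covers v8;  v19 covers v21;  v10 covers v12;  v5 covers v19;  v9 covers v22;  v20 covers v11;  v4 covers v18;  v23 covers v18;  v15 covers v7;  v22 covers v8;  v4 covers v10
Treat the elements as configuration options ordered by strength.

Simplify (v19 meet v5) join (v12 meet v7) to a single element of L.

v5

v19 ∧ v5 = v19
v12 ∧ v7 = v12
v19 ∨ v12 = v5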